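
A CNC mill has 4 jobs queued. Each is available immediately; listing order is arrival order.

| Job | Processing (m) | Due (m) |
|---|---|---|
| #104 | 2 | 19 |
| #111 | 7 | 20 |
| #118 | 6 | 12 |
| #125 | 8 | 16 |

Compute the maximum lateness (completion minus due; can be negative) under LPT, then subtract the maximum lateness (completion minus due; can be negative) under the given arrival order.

LPT (decreasing processing time): #125 #111 #118 #104.
#125: 0→8, due 16, lateness -8
#111: 8→15, due 20, lateness -5
#118: 15→21, due 12, lateness 9
#104: 21→23, due 19, lateness 4
Maximum = 9.
FIFO (arrival order): #104 #111 #118 #125.
#104: 0→2, due 19, lateness -17
#111: 2→9, due 20, lateness -11
#118: 9→15, due 12, lateness 3
#125: 15→23, due 16, lateness 7
Maximum = 7.
Difference = 9 − 7 = 2.

2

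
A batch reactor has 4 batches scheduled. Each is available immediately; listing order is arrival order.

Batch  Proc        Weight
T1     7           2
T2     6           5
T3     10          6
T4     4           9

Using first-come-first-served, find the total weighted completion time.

FIFO (arrival order): T1 T2 T3 T4.
T1: finishes 7, weight 2, w·C = 14
T2: finishes 13, weight 5, w·C = 65
T3: finishes 23, weight 6, w·C = 138
T4: finishes 27, weight 9, w·C = 243
Sum = 14+65+138+243 = 460.

460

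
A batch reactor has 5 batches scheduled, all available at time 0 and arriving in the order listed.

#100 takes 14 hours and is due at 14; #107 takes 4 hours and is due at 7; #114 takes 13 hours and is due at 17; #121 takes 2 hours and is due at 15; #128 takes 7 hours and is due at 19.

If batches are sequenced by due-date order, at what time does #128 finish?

EDD (increasing due date): #107 #100 #121 #114 #128.
#107: 0→4
#100: 4→18
#121: 18→20
#114: 20→33
#128: 33→40

40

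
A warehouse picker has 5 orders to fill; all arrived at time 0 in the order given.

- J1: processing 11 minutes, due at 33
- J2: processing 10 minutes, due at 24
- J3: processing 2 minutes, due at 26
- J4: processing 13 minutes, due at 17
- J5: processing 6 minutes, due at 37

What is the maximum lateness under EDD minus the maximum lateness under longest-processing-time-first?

EDD (increasing due date): J4 J2 J3 J1 J5.
J4: 0→13, due 17, lateness -4
J2: 13→23, due 24, lateness -1
J3: 23→25, due 26, lateness -1
J1: 25→36, due 33, lateness 3
J5: 36→42, due 37, lateness 5
Maximum = 5.
LPT (decreasing processing time): J4 J1 J2 J5 J3.
J4: 0→13, due 17, lateness -4
J1: 13→24, due 33, lateness -9
J2: 24→34, due 24, lateness 10
J5: 34→40, due 37, lateness 3
J3: 40→42, due 26, lateness 16
Maximum = 16.
Difference = 5 − 16 = -11.

-11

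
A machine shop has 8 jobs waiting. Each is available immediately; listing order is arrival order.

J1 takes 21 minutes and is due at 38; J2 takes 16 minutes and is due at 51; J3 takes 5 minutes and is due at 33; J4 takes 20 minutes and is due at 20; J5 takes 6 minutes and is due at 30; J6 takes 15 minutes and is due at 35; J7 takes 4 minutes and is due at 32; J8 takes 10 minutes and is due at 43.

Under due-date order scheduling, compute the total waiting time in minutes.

313

EDD (increasing due date): J4 J5 J7 J3 J6 J1 J8 J2.
J4: waits 0, runs 0→20
J5: waits 20, runs 20→26
J7: waits 26, runs 26→30
J3: waits 30, runs 30→35
J6: waits 35, runs 35→50
J1: waits 50, runs 50→71
J8: waits 71, runs 71→81
J2: waits 81, runs 81→97
Sum = 0+20+26+30+35+50+71+81 = 313.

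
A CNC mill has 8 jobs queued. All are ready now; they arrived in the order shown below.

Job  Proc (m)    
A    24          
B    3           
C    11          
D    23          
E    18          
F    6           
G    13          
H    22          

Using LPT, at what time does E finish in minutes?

LPT (decreasing processing time): A D H E G C F B.
A: 0→24
D: 24→47
H: 47→69
E: 69→87

87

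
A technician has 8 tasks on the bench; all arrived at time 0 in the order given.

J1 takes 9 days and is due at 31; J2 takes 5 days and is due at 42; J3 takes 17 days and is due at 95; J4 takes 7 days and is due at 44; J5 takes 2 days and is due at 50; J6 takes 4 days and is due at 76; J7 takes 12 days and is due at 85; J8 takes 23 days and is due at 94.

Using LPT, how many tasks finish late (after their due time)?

5

LPT (decreasing processing time): J8 J3 J7 J1 J4 J2 J6 J5.
J8: 0→23, due 94, tardiness 0
J3: 23→40, due 95, tardiness 0
J7: 40→52, due 85, tardiness 0
J1: 52→61, due 31, tardiness 30
J4: 61→68, due 44, tardiness 24
J2: 68→73, due 42, tardiness 31
J6: 73→77, due 76, tardiness 1
J5: 77→79, due 50, tardiness 29
Late tasks: 5.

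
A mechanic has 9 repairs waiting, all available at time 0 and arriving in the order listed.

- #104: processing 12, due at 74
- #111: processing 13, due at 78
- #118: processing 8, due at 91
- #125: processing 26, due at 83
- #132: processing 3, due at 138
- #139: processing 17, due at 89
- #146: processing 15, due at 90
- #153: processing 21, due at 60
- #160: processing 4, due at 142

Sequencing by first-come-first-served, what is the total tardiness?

59

FIFO (arrival order): #104 #111 #118 #125 #132 #139 #146 #153 #160.
#104: 0→12, due 74, tardiness 0
#111: 12→25, due 78, tardiness 0
#118: 25→33, due 91, tardiness 0
#125: 33→59, due 83, tardiness 0
#132: 59→62, due 138, tardiness 0
#139: 62→79, due 89, tardiness 0
#146: 79→94, due 90, tardiness 4
#153: 94→115, due 60, tardiness 55
#160: 115→119, due 142, tardiness 0
Sum = 0+0+0+0+0+0+4+55+0 = 59.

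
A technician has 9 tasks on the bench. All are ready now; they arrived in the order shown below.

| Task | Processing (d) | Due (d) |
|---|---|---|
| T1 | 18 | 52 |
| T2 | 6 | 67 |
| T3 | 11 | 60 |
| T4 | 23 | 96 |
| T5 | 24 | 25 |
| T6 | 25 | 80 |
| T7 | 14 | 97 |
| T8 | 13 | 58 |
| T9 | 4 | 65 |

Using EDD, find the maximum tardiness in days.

41

EDD (increasing due date): T5 T1 T8 T3 T9 T2 T6 T4 T7.
T5: 0→24, due 25, tardiness 0
T1: 24→42, due 52, tardiness 0
T8: 42→55, due 58, tardiness 0
T3: 55→66, due 60, tardiness 6
T9: 66→70, due 65, tardiness 5
T2: 70→76, due 67, tardiness 9
T6: 76→101, due 80, tardiness 21
T4: 101→124, due 96, tardiness 28
T7: 124→138, due 97, tardiness 41
Maximum = 41.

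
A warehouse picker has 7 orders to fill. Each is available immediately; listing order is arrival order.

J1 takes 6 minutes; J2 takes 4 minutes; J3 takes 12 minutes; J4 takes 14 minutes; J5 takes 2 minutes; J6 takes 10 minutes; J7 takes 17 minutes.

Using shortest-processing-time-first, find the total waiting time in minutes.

124

SPT (increasing processing time): J5 J2 J1 J6 J3 J4 J7.
J5: waits 0, runs 0→2
J2: waits 2, runs 2→6
J1: waits 6, runs 6→12
J6: waits 12, runs 12→22
J3: waits 22, runs 22→34
J4: waits 34, runs 34→48
J7: waits 48, runs 48→65
Sum = 0+2+6+12+22+34+48 = 124.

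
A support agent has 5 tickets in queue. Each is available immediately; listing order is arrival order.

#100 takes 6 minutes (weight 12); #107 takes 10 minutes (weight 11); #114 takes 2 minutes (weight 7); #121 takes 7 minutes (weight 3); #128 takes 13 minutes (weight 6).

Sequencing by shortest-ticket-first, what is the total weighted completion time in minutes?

SPT (increasing processing time): #114 #100 #121 #107 #128.
#114: finishes 2, weight 7, w·C = 14
#100: finishes 8, weight 12, w·C = 96
#121: finishes 15, weight 3, w·C = 45
#107: finishes 25, weight 11, w·C = 275
#128: finishes 38, weight 6, w·C = 228
Sum = 14+96+45+275+228 = 658.

658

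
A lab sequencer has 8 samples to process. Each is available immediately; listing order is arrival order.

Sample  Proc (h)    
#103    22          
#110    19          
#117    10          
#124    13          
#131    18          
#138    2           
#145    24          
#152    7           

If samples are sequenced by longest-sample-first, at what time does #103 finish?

46

LPT (decreasing processing time): #145 #103 #110 #131 #124 #117 #152 #138.
#145: 0→24
#103: 24→46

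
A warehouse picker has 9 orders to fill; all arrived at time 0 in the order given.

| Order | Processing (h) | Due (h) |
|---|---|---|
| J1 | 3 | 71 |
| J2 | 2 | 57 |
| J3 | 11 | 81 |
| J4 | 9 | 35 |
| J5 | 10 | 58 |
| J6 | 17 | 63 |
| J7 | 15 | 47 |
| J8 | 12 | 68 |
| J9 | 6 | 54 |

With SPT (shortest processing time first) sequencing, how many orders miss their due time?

2

SPT (increasing processing time): J2 J1 J9 J4 J5 J3 J8 J7 J6.
J2: 0→2, due 57, tardiness 0
J1: 2→5, due 71, tardiness 0
J9: 5→11, due 54, tardiness 0
J4: 11→20, due 35, tardiness 0
J5: 20→30, due 58, tardiness 0
J3: 30→41, due 81, tardiness 0
J8: 41→53, due 68, tardiness 0
J7: 53→68, due 47, tardiness 21
J6: 68→85, due 63, tardiness 22
Late orders: 2.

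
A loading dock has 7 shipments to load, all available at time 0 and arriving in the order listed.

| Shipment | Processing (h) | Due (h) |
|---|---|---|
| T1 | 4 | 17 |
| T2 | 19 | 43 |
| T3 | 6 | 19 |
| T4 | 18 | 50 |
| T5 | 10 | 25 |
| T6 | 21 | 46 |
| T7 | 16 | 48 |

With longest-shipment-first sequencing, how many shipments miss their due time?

LPT (decreasing processing time): T6 T2 T4 T7 T5 T3 T1.
T6: 0→21, due 46, tardiness 0
T2: 21→40, due 43, tardiness 0
T4: 40→58, due 50, tardiness 8
T7: 58→74, due 48, tardiness 26
T5: 74→84, due 25, tardiness 59
T3: 84→90, due 19, tardiness 71
T1: 90→94, due 17, tardiness 77
Late shipments: 5.

5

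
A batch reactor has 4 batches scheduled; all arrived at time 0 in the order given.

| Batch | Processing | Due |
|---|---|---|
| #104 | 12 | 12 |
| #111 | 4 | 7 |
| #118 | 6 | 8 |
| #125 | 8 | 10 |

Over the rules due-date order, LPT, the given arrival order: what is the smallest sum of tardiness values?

28

EDD (increasing due date): #111 #118 #125 #104.
#111: 0→4, due 7, tardiness 0
#118: 4→10, due 8, tardiness 2
#125: 10→18, due 10, tardiness 8
#104: 18→30, due 12, tardiness 18
Sum = 0+2+8+18 = 28.
LPT (decreasing processing time): #104 #125 #118 #111.
#104: 0→12, due 12, tardiness 0
#125: 12→20, due 10, tardiness 10
#118: 20→26, due 8, tardiness 18
#111: 26→30, due 7, tardiness 23
Sum = 0+10+18+23 = 51.
FIFO (arrival order): #104 #111 #118 #125.
#104: 0→12, due 12, tardiness 0
#111: 12→16, due 7, tardiness 9
#118: 16→22, due 8, tardiness 14
#125: 22→30, due 10, tardiness 20
Sum = 0+9+14+20 = 43.
EDD 28, LPT 51, FIFO 43 → minimum 28.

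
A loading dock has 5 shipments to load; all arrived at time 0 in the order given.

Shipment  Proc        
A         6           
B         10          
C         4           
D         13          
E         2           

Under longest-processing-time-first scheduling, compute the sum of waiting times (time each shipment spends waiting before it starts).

98

LPT (decreasing processing time): D B A C E.
D: waits 0, runs 0→13
B: waits 13, runs 13→23
A: waits 23, runs 23→29
C: waits 29, runs 29→33
E: waits 33, runs 33→35
Sum = 0+13+23+29+33 = 98.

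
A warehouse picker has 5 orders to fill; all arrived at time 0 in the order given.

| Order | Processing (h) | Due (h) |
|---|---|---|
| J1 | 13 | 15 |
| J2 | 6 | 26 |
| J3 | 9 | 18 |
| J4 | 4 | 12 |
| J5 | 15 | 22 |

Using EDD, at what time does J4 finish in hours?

EDD (increasing due date): J4 J1 J3 J5 J2.
J4: 0→4

4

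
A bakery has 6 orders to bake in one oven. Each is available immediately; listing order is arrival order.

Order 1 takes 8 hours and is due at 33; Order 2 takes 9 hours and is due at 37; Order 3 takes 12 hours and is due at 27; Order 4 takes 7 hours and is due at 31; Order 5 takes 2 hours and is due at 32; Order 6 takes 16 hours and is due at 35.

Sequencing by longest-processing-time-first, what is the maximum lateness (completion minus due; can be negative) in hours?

LPT (decreasing processing time): Order 6 Order 3 Order 2 Order 1 Order 4 Order 5.
Order 6: 0→16, due 35, lateness -19
Order 3: 16→28, due 27, lateness 1
Order 2: 28→37, due 37, lateness 0
Order 1: 37→45, due 33, lateness 12
Order 4: 45→52, due 31, lateness 21
Order 5: 52→54, due 32, lateness 22
Maximum = 22.

22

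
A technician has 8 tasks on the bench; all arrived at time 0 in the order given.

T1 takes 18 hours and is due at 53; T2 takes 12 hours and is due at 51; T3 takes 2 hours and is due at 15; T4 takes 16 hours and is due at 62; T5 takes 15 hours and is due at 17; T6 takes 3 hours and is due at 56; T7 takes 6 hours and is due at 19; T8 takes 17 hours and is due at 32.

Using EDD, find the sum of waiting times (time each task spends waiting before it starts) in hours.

277

EDD (increasing due date): T3 T5 T7 T8 T2 T1 T6 T4.
T3: waits 0, runs 0→2
T5: waits 2, runs 2→17
T7: waits 17, runs 17→23
T8: waits 23, runs 23→40
T2: waits 40, runs 40→52
T1: waits 52, runs 52→70
T6: waits 70, runs 70→73
T4: waits 73, runs 73→89
Sum = 0+2+17+23+40+52+70+73 = 277.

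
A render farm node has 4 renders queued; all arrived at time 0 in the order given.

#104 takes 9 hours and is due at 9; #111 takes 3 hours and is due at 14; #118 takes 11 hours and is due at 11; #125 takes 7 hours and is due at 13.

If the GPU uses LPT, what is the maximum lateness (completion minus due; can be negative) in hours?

16

LPT (decreasing processing time): #118 #104 #125 #111.
#118: 0→11, due 11, lateness 0
#104: 11→20, due 9, lateness 11
#125: 20→27, due 13, lateness 14
#111: 27→30, due 14, lateness 16
Maximum = 16.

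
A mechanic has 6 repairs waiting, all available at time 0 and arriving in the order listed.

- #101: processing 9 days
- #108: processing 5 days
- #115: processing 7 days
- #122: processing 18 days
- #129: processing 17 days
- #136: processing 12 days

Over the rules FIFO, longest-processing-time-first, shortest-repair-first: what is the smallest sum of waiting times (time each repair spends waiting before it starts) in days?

121

FIFO (arrival order): #101 #108 #115 #122 #129 #136.
#101: waits 0, runs 0→9
#108: waits 9, runs 9→14
#115: waits 14, runs 14→21
#122: waits 21, runs 21→39
#129: waits 39, runs 39→56
#136: waits 56, runs 56→68
Sum = 0+9+14+21+39+56 = 139.
LPT (decreasing processing time): #122 #129 #136 #101 #115 #108.
#122: waits 0, runs 0→18
#129: waits 18, runs 18→35
#136: waits 35, runs 35→47
#101: waits 47, runs 47→56
#115: waits 56, runs 56→63
#108: waits 63, runs 63→68
Sum = 0+18+35+47+56+63 = 219.
SPT (increasing processing time): #108 #115 #101 #136 #129 #122.
#108: waits 0, runs 0→5
#115: waits 5, runs 5→12
#101: waits 12, runs 12→21
#136: waits 21, runs 21→33
#129: waits 33, runs 33→50
#122: waits 50, runs 50→68
Sum = 0+5+12+21+33+50 = 121.
FIFO 139, LPT 219, SPT 121 → minimum 121.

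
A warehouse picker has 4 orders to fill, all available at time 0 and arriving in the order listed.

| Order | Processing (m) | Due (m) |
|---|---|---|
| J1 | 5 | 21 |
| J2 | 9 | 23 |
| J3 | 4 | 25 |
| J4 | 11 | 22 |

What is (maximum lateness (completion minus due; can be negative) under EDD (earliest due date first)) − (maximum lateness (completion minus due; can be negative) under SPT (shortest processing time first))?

-3

EDD (increasing due date): J1 J4 J2 J3.
J1: 0→5, due 21, lateness -16
J4: 5→16, due 22, lateness -6
J2: 16→25, due 23, lateness 2
J3: 25→29, due 25, lateness 4
Maximum = 4.
SPT (increasing processing time): J3 J1 J2 J4.
J3: 0→4, due 25, lateness -21
J1: 4→9, due 21, lateness -12
J2: 9→18, due 23, lateness -5
J4: 18→29, due 22, lateness 7
Maximum = 7.
Difference = 4 − 7 = -3.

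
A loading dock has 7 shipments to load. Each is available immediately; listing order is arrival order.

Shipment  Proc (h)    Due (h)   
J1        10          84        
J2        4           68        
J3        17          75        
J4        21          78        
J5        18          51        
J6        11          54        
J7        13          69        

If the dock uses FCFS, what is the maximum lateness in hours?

FIFO (arrival order): J1 J2 J3 J4 J5 J6 J7.
J1: 0→10, due 84, lateness -74
J2: 10→14, due 68, lateness -54
J3: 14→31, due 75, lateness -44
J4: 31→52, due 78, lateness -26
J5: 52→70, due 51, lateness 19
J6: 70→81, due 54, lateness 27
J7: 81→94, due 69, lateness 25
Maximum = 27.

27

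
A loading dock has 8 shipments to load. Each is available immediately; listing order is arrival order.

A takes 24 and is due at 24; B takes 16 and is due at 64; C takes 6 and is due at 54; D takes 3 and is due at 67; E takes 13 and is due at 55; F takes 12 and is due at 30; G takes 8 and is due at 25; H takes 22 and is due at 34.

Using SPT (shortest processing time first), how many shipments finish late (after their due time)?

SPT (increasing processing time): D C G F E B H A.
D: 0→3, due 67, tardiness 0
C: 3→9, due 54, tardiness 0
G: 9→17, due 25, tardiness 0
F: 17→29, due 30, tardiness 0
E: 29→42, due 55, tardiness 0
B: 42→58, due 64, tardiness 0
H: 58→80, due 34, tardiness 46
A: 80→104, due 24, tardiness 80
Late shipments: 2.

2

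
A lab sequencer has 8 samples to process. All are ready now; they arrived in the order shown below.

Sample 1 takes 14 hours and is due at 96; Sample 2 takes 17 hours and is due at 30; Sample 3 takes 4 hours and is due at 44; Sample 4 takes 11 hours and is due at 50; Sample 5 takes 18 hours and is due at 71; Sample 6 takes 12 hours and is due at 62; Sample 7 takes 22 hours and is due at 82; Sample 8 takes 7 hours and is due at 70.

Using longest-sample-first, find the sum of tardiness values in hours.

LPT (decreasing processing time): Sample 7 Sample 5 Sample 2 Sample 1 Sample 6 Sample 4 Sample 8 Sample 3.
Sample 7: 0→22, due 82, tardiness 0
Sample 5: 22→40, due 71, tardiness 0
Sample 2: 40→57, due 30, tardiness 27
Sample 1: 57→71, due 96, tardiness 0
Sample 6: 71→83, due 62, tardiness 21
Sample 4: 83→94, due 50, tardiness 44
Sample 8: 94→101, due 70, tardiness 31
Sample 3: 101→105, due 44, tardiness 61
Sum = 0+0+27+0+21+44+31+61 = 184.

184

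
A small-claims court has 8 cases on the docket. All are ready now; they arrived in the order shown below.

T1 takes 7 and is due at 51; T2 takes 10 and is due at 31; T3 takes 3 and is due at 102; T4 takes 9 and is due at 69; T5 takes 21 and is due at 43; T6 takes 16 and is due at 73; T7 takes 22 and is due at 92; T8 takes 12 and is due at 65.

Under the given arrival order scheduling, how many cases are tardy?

2

FIFO (arrival order): T1 T2 T3 T4 T5 T6 T7 T8.
T1: 0→7, due 51, tardiness 0
T2: 7→17, due 31, tardiness 0
T3: 17→20, due 102, tardiness 0
T4: 20→29, due 69, tardiness 0
T5: 29→50, due 43, tardiness 7
T6: 50→66, due 73, tardiness 0
T7: 66→88, due 92, tardiness 0
T8: 88→100, due 65, tardiness 35
Late cases: 2.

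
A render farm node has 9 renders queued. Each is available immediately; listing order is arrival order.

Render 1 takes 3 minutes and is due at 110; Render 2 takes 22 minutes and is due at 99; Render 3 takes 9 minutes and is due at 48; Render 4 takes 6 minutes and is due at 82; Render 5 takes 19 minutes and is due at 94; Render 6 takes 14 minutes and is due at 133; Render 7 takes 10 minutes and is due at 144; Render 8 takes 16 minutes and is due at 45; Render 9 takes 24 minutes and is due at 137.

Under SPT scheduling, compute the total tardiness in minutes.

13

SPT (increasing processing time): Render 1 Render 4 Render 3 Render 7 Render 6 Render 8 Render 5 Render 2 Render 9.
Render 1: 0→3, due 110, tardiness 0
Render 4: 3→9, due 82, tardiness 0
Render 3: 9→18, due 48, tardiness 0
Render 7: 18→28, due 144, tardiness 0
Render 6: 28→42, due 133, tardiness 0
Render 8: 42→58, due 45, tardiness 13
Render 5: 58→77, due 94, tardiness 0
Render 2: 77→99, due 99, tardiness 0
Render 9: 99→123, due 137, tardiness 0
Sum = 0+0+0+0+0+13+0+0+0 = 13.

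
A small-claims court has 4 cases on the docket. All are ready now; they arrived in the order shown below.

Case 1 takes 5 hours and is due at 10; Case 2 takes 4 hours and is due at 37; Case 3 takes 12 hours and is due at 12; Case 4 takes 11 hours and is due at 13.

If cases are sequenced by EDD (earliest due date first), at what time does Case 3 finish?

EDD (increasing due date): Case 1 Case 3 Case 4 Case 2.
Case 1: 0→5
Case 3: 5→17

17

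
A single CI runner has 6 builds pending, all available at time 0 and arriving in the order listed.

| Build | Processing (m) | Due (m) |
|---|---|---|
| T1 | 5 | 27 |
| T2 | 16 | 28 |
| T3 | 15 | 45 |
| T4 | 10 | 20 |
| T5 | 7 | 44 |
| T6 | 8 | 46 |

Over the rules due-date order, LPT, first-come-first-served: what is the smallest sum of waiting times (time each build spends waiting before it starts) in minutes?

147

EDD (increasing due date): T4 T1 T2 T5 T3 T6.
T4: waits 0, runs 0→10
T1: waits 10, runs 10→15
T2: waits 15, runs 15→31
T5: waits 31, runs 31→38
T3: waits 38, runs 38→53
T6: waits 53, runs 53→61
Sum = 0+10+15+31+38+53 = 147.
LPT (decreasing processing time): T2 T3 T4 T6 T5 T1.
T2: waits 0, runs 0→16
T3: waits 16, runs 16→31
T4: waits 31, runs 31→41
T6: waits 41, runs 41→49
T5: waits 49, runs 49→56
T1: waits 56, runs 56→61
Sum = 0+16+31+41+49+56 = 193.
FIFO (arrival order): T1 T2 T3 T4 T5 T6.
T1: waits 0, runs 0→5
T2: waits 5, runs 5→21
T3: waits 21, runs 21→36
T4: waits 36, runs 36→46
T5: waits 46, runs 46→53
T6: waits 53, runs 53→61
Sum = 0+5+21+36+46+53 = 161.
EDD 147, LPT 193, FIFO 161 → minimum 147.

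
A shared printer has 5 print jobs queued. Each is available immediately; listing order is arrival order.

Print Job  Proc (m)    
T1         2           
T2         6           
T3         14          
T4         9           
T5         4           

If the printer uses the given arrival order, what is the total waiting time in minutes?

FIFO (arrival order): T1 T2 T3 T4 T5.
T1: waits 0, runs 0→2
T2: waits 2, runs 2→8
T3: waits 8, runs 8→22
T4: waits 22, runs 22→31
T5: waits 31, runs 31→35
Sum = 0+2+8+22+31 = 63.

63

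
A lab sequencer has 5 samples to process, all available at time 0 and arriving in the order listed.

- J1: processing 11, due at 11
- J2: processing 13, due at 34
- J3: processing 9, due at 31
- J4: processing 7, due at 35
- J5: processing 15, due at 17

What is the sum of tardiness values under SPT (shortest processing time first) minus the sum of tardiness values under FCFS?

15

SPT (increasing processing time): J4 J3 J1 J2 J5.
J4: 0→7, due 35, tardiness 0
J3: 7→16, due 31, tardiness 0
J1: 16→27, due 11, tardiness 16
J2: 27→40, due 34, tardiness 6
J5: 40→55, due 17, tardiness 38
Sum = 0+0+16+6+38 = 60.
FIFO (arrival order): J1 J2 J3 J4 J5.
J1: 0→11, due 11, tardiness 0
J2: 11→24, due 34, tardiness 0
J3: 24→33, due 31, tardiness 2
J4: 33→40, due 35, tardiness 5
J5: 40→55, due 17, tardiness 38
Sum = 0+0+2+5+38 = 45.
Difference = 60 − 45 = 15.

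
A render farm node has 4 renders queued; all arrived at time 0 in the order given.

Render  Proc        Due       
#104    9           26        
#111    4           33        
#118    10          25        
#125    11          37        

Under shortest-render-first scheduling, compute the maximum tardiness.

SPT (increasing processing time): #111 #104 #118 #125.
#111: 0→4, due 33, tardiness 0
#104: 4→13, due 26, tardiness 0
#118: 13→23, due 25, tardiness 0
#125: 23→34, due 37, tardiness 0
Maximum = 0.

0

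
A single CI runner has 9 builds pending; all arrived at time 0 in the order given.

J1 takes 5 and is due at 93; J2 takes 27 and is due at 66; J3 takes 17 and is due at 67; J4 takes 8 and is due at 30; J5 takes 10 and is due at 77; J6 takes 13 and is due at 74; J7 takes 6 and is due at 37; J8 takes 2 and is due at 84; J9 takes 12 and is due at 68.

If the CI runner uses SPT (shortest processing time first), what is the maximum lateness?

SPT (increasing processing time): J8 J1 J7 J4 J5 J9 J6 J3 J2.
J8: 0→2, due 84, lateness -82
J1: 2→7, due 93, lateness -86
J7: 7→13, due 37, lateness -24
J4: 13→21, due 30, lateness -9
J5: 21→31, due 77, lateness -46
J9: 31→43, due 68, lateness -25
J6: 43→56, due 74, lateness -18
J3: 56→73, due 67, lateness 6
J2: 73→100, due 66, lateness 34
Maximum = 34.

34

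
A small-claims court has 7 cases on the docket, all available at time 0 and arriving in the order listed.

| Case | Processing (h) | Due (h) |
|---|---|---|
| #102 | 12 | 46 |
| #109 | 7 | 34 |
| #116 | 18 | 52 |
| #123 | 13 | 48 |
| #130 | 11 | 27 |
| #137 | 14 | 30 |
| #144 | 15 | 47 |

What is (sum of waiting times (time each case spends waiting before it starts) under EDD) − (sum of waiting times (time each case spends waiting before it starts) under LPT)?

EDD (increasing due date): #130 #137 #109 #102 #144 #123 #116.
#130: waits 0, runs 0→11
#137: waits 11, runs 11→25
#109: waits 25, runs 25→32
#102: waits 32, runs 32→44
#144: waits 44, runs 44→59
#123: waits 59, runs 59→72
#116: waits 72, runs 72→90
Sum = 0+11+25+32+44+59+72 = 243.
LPT (decreasing processing time): #116 #144 #137 #123 #102 #130 #109.
#116: waits 0, runs 0→18
#144: waits 18, runs 18→33
#137: waits 33, runs 33→47
#123: waits 47, runs 47→60
#102: waits 60, runs 60→72
#130: waits 72, runs 72→83
#109: waits 83, runs 83→90
Sum = 0+18+33+47+60+72+83 = 313.
Difference = 243 − 313 = -70.

-70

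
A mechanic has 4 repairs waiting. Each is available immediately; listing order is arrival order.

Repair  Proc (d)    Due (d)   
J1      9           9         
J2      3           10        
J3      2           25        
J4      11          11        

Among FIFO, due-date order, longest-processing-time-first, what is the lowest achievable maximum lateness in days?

FIFO (arrival order): J1 J2 J3 J4.
J1: 0→9, due 9, lateness 0
J2: 9→12, due 10, lateness 2
J3: 12→14, due 25, lateness -11
J4: 14→25, due 11, lateness 14
Maximum = 14.
EDD (increasing due date): J1 J2 J4 J3.
J1: 0→9, due 9, lateness 0
J2: 9→12, due 10, lateness 2
J4: 12→23, due 11, lateness 12
J3: 23→25, due 25, lateness 0
Maximum = 12.
LPT (decreasing processing time): J4 J1 J2 J3.
J4: 0→11, due 11, lateness 0
J1: 11→20, due 9, lateness 11
J2: 20→23, due 10, lateness 13
J3: 23→25, due 25, lateness 0
Maximum = 13.
FIFO 14, EDD 12, LPT 13 → minimum 12.

12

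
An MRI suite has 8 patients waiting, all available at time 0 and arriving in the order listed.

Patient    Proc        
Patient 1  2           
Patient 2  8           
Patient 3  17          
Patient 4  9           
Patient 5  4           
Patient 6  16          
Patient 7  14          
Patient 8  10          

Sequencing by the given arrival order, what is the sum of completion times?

FIFO (arrival order): Patient 1 Patient 2 Patient 3 Patient 4 Patient 5 Patient 6 Patient 7 Patient 8.
Patient 1: 0→2
Patient 2: 2→10
Patient 3: 10→27
Patient 4: 27→36
Patient 5: 36→40
Patient 6: 40→56
Patient 7: 56→70
Patient 8: 70→80
Sum = 2+10+27+36+40+56+70+80 = 321.

321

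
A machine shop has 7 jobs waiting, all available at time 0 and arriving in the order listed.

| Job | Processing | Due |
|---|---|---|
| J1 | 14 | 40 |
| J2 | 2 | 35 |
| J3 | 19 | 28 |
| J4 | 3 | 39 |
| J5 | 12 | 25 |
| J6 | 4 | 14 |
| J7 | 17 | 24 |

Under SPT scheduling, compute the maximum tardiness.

SPT (increasing processing time): J2 J4 J6 J5 J1 J7 J3.
J2: 0→2, due 35, tardiness 0
J4: 2→5, due 39, tardiness 0
J6: 5→9, due 14, tardiness 0
J5: 9→21, due 25, tardiness 0
J1: 21→35, due 40, tardiness 0
J7: 35→52, due 24, tardiness 28
J3: 52→71, due 28, tardiness 43
Maximum = 43.

43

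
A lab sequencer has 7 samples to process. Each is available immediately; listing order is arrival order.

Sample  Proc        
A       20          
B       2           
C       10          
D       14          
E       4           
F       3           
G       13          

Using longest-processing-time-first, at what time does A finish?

LPT (decreasing processing time): A D G C E F B.
A: 0→20

20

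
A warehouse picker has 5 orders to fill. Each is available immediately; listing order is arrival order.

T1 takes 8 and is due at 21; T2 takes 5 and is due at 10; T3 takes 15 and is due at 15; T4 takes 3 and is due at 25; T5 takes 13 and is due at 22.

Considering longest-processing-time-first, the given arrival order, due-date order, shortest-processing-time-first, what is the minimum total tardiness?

36

LPT (decreasing processing time): T3 T5 T1 T2 T4.
T3: 0→15, due 15, tardiness 0
T5: 15→28, due 22, tardiness 6
T1: 28→36, due 21, tardiness 15
T2: 36→41, due 10, tardiness 31
T4: 41→44, due 25, tardiness 19
Sum = 0+6+15+31+19 = 71.
FIFO (arrival order): T1 T2 T3 T4 T5.
T1: 0→8, due 21, tardiness 0
T2: 8→13, due 10, tardiness 3
T3: 13→28, due 15, tardiness 13
T4: 28→31, due 25, tardiness 6
T5: 31→44, due 22, tardiness 22
Sum = 0+3+13+6+22 = 44.
EDD (increasing due date): T2 T3 T1 T5 T4.
T2: 0→5, due 10, tardiness 0
T3: 5→20, due 15, tardiness 5
T1: 20→28, due 21, tardiness 7
T5: 28→41, due 22, tardiness 19
T4: 41→44, due 25, tardiness 19
Sum = 0+5+7+19+19 = 50.
SPT (increasing processing time): T4 T2 T1 T5 T3.
T4: 0→3, due 25, tardiness 0
T2: 3→8, due 10, tardiness 0
T1: 8→16, due 21, tardiness 0
T5: 16→29, due 22, tardiness 7
T3: 29→44, due 15, tardiness 29
Sum = 0+0+0+7+29 = 36.
LPT 71, FIFO 44, EDD 50, SPT 36 → minimum 36.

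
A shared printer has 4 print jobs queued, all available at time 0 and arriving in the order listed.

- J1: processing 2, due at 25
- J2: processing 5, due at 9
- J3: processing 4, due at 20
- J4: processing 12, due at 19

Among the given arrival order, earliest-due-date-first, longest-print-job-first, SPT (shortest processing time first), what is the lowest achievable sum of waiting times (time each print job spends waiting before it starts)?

19

FIFO (arrival order): J1 J2 J3 J4.
J1: waits 0, runs 0→2
J2: waits 2, runs 2→7
J3: waits 7, runs 7→11
J4: waits 11, runs 11→23
Sum = 0+2+7+11 = 20.
EDD (increasing due date): J2 J4 J3 J1.
J2: waits 0, runs 0→5
J4: waits 5, runs 5→17
J3: waits 17, runs 17→21
J1: waits 21, runs 21→23
Sum = 0+5+17+21 = 43.
LPT (decreasing processing time): J4 J2 J3 J1.
J4: waits 0, runs 0→12
J2: waits 12, runs 12→17
J3: waits 17, runs 17→21
J1: waits 21, runs 21→23
Sum = 0+12+17+21 = 50.
SPT (increasing processing time): J1 J3 J2 J4.
J1: waits 0, runs 0→2
J3: waits 2, runs 2→6
J2: waits 6, runs 6→11
J4: waits 11, runs 11→23
Sum = 0+2+6+11 = 19.
FIFO 20, EDD 43, LPT 50, SPT 19 → minimum 19.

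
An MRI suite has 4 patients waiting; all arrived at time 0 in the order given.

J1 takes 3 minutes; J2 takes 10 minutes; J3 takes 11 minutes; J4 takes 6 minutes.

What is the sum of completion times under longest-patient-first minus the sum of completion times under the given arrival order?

19

LPT (decreasing processing time): J3 J2 J4 J1.
J3: 0→11
J2: 11→21
J4: 21→27
J1: 27→30
Sum = 11+21+27+30 = 89.
FIFO (arrival order): J1 J2 J3 J4.
J1: 0→3
J2: 3→13
J3: 13→24
J4: 24→30
Sum = 3+13+24+30 = 70.
Difference = 89 − 70 = 19.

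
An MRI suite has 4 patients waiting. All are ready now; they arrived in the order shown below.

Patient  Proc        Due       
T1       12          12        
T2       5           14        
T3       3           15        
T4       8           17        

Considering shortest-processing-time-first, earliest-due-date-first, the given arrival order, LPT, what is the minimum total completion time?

SPT (increasing processing time): T3 T2 T4 T1.
T3: 0→3
T2: 3→8
T4: 8→16
T1: 16→28
Sum = 3+8+16+28 = 55.
EDD (increasing due date): T1 T2 T3 T4.
T1: 0→12
T2: 12→17
T3: 17→20
T4: 20→28
Sum = 12+17+20+28 = 77.
FIFO (arrival order): T1 T2 T3 T4.
T1: 0→12
T2: 12→17
T3: 17→20
T4: 20→28
Sum = 12+17+20+28 = 77.
LPT (decreasing processing time): T1 T4 T2 T3.
T1: 0→12
T4: 12→20
T2: 20→25
T3: 25→28
Sum = 12+20+25+28 = 85.
SPT 55, EDD 77, FIFO 77, LPT 85 → minimum 55.

55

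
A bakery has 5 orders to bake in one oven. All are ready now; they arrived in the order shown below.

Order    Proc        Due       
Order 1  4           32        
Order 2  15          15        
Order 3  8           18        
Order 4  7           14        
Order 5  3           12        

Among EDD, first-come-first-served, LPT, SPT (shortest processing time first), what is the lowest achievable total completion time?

EDD (increasing due date): Order 5 Order 4 Order 2 Order 3 Order 1.
Order 5: 0→3
Order 4: 3→10
Order 2: 10→25
Order 3: 25→33
Order 1: 33→37
Sum = 3+10+25+33+37 = 108.
FIFO (arrival order): Order 1 Order 2 Order 3 Order 4 Order 5.
Order 1: 0→4
Order 2: 4→19
Order 3: 19→27
Order 4: 27→34
Order 5: 34→37
Sum = 4+19+27+34+37 = 121.
LPT (decreasing processing time): Order 2 Order 3 Order 4 Order 1 Order 5.
Order 2: 0→15
Order 3: 15→23
Order 4: 23→30
Order 1: 30→34
Order 5: 34→37
Sum = 15+23+30+34+37 = 139.
SPT (increasing processing time): Order 5 Order 1 Order 4 Order 3 Order 2.
Order 5: 0→3
Order 1: 3→7
Order 4: 7→14
Order 3: 14→22
Order 2: 22→37
Sum = 3+7+14+22+37 = 83.
EDD 108, FIFO 121, LPT 139, SPT 83 → minimum 83.

83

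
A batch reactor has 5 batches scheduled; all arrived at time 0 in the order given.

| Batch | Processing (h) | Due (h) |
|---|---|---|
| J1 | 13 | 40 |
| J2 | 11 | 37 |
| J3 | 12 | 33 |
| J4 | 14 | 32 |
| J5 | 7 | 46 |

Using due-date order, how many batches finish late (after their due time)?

2

EDD (increasing due date): J4 J3 J2 J1 J5.
J4: 0→14, due 32, tardiness 0
J3: 14→26, due 33, tardiness 0
J2: 26→37, due 37, tardiness 0
J1: 37→50, due 40, tardiness 10
J5: 50→57, due 46, tardiness 11
Late batches: 2.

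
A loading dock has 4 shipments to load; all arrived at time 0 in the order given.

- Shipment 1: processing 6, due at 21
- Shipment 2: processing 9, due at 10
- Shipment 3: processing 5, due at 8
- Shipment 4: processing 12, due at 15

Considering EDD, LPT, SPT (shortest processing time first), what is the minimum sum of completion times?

EDD (increasing due date): Shipment 3 Shipment 2 Shipment 4 Shipment 1.
Shipment 3: 0→5
Shipment 2: 5→14
Shipment 4: 14→26
Shipment 1: 26→32
Sum = 5+14+26+32 = 77.
LPT (decreasing processing time): Shipment 4 Shipment 2 Shipment 1 Shipment 3.
Shipment 4: 0→12
Shipment 2: 12→21
Shipment 1: 21→27
Shipment 3: 27→32
Sum = 12+21+27+32 = 92.
SPT (increasing processing time): Shipment 3 Shipment 1 Shipment 2 Shipment 4.
Shipment 3: 0→5
Shipment 1: 5→11
Shipment 2: 11→20
Shipment 4: 20→32
Sum = 5+11+20+32 = 68.
EDD 77, LPT 92, SPT 68 → minimum 68.

68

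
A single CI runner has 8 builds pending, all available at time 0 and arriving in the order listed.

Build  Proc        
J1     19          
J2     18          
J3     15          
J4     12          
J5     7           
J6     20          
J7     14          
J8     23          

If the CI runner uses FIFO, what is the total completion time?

567

FIFO (arrival order): J1 J2 J3 J4 J5 J6 J7 J8.
J1: 0→19
J2: 19→37
J3: 37→52
J4: 52→64
J5: 64→71
J6: 71→91
J7: 91→105
J8: 105→128
Sum = 19+37+52+64+71+91+105+128 = 567.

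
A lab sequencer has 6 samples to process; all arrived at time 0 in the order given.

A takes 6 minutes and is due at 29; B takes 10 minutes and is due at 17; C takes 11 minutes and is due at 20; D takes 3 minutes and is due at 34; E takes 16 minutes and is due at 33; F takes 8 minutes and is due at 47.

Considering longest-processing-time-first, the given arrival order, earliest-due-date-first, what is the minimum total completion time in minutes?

LPT (decreasing processing time): E C B F A D.
E: 0→16
C: 16→27
B: 27→37
F: 37→45
A: 45→51
D: 51→54
Sum = 16+27+37+45+51+54 = 230.
FIFO (arrival order): A B C D E F.
A: 0→6
B: 6→16
C: 16→27
D: 27→30
E: 30→46
F: 46→54
Sum = 6+16+27+30+46+54 = 179.
EDD (increasing due date): B C A E D F.
B: 0→10
C: 10→21
A: 21→27
E: 27→43
D: 43→46
F: 46→54
Sum = 10+21+27+43+46+54 = 201.
LPT 230, FIFO 179, EDD 201 → minimum 179.

179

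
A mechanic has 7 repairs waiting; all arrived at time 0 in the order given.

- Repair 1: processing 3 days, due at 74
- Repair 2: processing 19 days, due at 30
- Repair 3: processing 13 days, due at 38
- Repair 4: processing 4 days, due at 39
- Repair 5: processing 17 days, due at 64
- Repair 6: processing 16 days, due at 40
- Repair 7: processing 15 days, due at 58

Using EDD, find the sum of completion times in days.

377

EDD (increasing due date): Repair 2 Repair 3 Repair 4 Repair 6 Repair 7 Repair 5 Repair 1.
Repair 2: 0→19
Repair 3: 19→32
Repair 4: 32→36
Repair 6: 36→52
Repair 7: 52→67
Repair 5: 67→84
Repair 1: 84→87
Sum = 19+32+36+52+67+84+87 = 377.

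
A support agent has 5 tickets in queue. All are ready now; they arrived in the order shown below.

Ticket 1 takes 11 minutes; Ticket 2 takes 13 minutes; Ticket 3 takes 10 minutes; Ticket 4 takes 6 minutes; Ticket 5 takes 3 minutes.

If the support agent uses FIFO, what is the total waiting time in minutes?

FIFO (arrival order): Ticket 1 Ticket 2 Ticket 3 Ticket 4 Ticket 5.
Ticket 1: waits 0, runs 0→11
Ticket 2: waits 11, runs 11→24
Ticket 3: waits 24, runs 24→34
Ticket 4: waits 34, runs 34→40
Ticket 5: waits 40, runs 40→43
Sum = 0+11+24+34+40 = 109.

109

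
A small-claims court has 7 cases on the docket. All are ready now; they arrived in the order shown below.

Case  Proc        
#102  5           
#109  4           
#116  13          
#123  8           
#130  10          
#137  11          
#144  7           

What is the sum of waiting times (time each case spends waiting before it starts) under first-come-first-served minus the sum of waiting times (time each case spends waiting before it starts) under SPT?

FIFO (arrival order): #102 #109 #116 #123 #130 #137 #144.
#102: waits 0, runs 0→5
#109: waits 5, runs 5→9
#116: waits 9, runs 9→22
#123: waits 22, runs 22→30
#130: waits 30, runs 30→40
#137: waits 40, runs 40→51
#144: waits 51, runs 51→58
Sum = 0+5+9+22+30+40+51 = 157.
SPT (increasing processing time): #109 #102 #144 #123 #130 #137 #116.
#109: waits 0, runs 0→4
#102: waits 4, runs 4→9
#144: waits 9, runs 9→16
#123: waits 16, runs 16→24
#130: waits 24, runs 24→34
#137: waits 34, runs 34→45
#116: waits 45, runs 45→58
Sum = 0+4+9+16+24+34+45 = 132.
Difference = 157 − 132 = 25.

25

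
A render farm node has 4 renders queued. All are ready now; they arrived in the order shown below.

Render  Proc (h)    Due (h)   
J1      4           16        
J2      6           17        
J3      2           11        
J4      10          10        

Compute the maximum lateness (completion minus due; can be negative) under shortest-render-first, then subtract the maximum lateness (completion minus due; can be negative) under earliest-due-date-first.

SPT (increasing processing time): J3 J1 J2 J4.
J3: 0→2, due 11, lateness -9
J1: 2→6, due 16, lateness -10
J2: 6→12, due 17, lateness -5
J4: 12→22, due 10, lateness 12
Maximum = 12.
EDD (increasing due date): J4 J3 J1 J2.
J4: 0→10, due 10, lateness 0
J3: 10→12, due 11, lateness 1
J1: 12→16, due 16, lateness 0
J2: 16→22, due 17, lateness 5
Maximum = 5.
Difference = 12 − 5 = 7.

7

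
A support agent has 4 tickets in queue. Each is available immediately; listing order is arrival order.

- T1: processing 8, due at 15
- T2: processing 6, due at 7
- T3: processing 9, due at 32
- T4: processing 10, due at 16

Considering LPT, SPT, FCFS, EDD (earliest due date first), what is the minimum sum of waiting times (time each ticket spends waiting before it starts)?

43

LPT (decreasing processing time): T4 T3 T1 T2.
T4: waits 0, runs 0→10
T3: waits 10, runs 10→19
T1: waits 19, runs 19→27
T2: waits 27, runs 27→33
Sum = 0+10+19+27 = 56.
SPT (increasing processing time): T2 T1 T3 T4.
T2: waits 0, runs 0→6
T1: waits 6, runs 6→14
T3: waits 14, runs 14→23
T4: waits 23, runs 23→33
Sum = 0+6+14+23 = 43.
FIFO (arrival order): T1 T2 T3 T4.
T1: waits 0, runs 0→8
T2: waits 8, runs 8→14
T3: waits 14, runs 14→23
T4: waits 23, runs 23→33
Sum = 0+8+14+23 = 45.
EDD (increasing due date): T2 T1 T4 T3.
T2: waits 0, runs 0→6
T1: waits 6, runs 6→14
T4: waits 14, runs 14→24
T3: waits 24, runs 24→33
Sum = 0+6+14+24 = 44.
LPT 56, SPT 43, FIFO 45, EDD 44 → minimum 43.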